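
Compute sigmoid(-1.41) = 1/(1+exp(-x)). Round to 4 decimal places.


sigma(-1.41) = 1/(1+e^(1.41)) = 1/(1+4.095955) = 1/5.095955 = 0.1962.

0.1962


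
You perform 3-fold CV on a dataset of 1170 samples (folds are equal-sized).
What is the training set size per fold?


Each validation fold has 1170/3 = 390 samples. Training set = 1170 - 390 = 780.

780


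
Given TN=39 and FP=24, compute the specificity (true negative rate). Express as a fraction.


Specificity = TN / (TN + FP) = 39 / 63 = 13/21.

13/21


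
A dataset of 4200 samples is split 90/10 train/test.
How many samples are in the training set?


Test set = 4200 * 10% = 420. Training set = 4200 - 420 = 3780.

3780


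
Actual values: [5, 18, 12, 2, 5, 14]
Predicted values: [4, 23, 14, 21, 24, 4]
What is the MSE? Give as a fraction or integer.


MSE = (1/6) * ((5-4)^2=1 + (18-23)^2=25 + (12-14)^2=4 + (2-21)^2=361 + (5-24)^2=361 + (14-4)^2=100). Sum = 852. MSE = 142.

142


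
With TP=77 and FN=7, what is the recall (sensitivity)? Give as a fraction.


Recall = TP / (TP + FN) = 77 / 84 = 11/12.

11/12


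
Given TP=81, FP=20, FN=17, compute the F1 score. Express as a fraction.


Precision = 81/101 = 81/101. Recall = 81/98 = 81/98. F1 = 2*P*R/(P+R) = 162/199.

162/199


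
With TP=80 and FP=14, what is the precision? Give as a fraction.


Precision = TP / (TP + FP) = 80 / 94 = 40/47.

40/47


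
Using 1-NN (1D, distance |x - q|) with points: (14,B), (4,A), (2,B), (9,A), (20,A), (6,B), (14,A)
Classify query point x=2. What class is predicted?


Distances: |14-2|=12, |4-2|=2, |2-2|=0, |9-2|=7, |20-2|=18, |6-2|=4, |14-2|=12. 1 nearest: (2,B). Counts: {'B': 1}. Majority class: B.

B


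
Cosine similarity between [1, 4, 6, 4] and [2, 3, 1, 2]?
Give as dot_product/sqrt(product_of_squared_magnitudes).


dot = 28. |a|^2 = 69, |b|^2 = 18. cos = 28/sqrt(1242).

28/sqrt(1242)


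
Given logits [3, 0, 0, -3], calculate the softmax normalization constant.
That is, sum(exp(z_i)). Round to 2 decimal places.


Denom = e^3=20.0855 + e^0=1.0000 + e^0=1.0000 + e^-3=0.0498. Sum = 22.1353, which rounds to 22.14.

22.14


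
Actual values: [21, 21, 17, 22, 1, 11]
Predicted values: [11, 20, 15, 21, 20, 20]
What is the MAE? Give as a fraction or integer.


MAE = (1/6) * (|21-11|=10 + |21-20|=1 + |17-15|=2 + |22-21|=1 + |1-20|=19 + |11-20|=9). Sum = 42. MAE = 7.

7


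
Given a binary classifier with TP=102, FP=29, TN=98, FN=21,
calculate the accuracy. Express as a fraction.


Accuracy = (TP + TN) / (TP + TN + FP + FN) = (102 + 98) / 250 = 4/5.

4/5


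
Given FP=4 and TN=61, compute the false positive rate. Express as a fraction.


FPR = FP / (FP + TN) = 4 / 65 = 4/65.

4/65


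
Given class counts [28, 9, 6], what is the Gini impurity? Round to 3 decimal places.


Total = 43. Proportions: 28/43, 9/43, 6/43. sum(p_i^2) = 0.4873. Gini = 1 - 0.4873 = 0.5127, which rounds to 0.513.

0.513


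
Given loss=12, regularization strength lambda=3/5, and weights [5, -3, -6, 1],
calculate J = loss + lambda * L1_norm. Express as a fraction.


L1 norm = sum(|w|) = 15. J = 12 + 3/5 * 15 = 21.

21


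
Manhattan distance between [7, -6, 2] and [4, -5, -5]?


d = sum of absolute differences: |7-4|=3 + |-6--5|=1 + |2--5|=7 = 11.

11


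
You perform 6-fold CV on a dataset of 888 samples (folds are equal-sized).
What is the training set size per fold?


Each validation fold has 888/6 = 148 samples. Training set = 888 - 148 = 740.

740


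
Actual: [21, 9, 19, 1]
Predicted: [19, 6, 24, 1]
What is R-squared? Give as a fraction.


Mean(y) = 25/2. SS_res = 38. SS_tot = 259. R^2 = 1 - 38/(259) = 221/259.

221/259


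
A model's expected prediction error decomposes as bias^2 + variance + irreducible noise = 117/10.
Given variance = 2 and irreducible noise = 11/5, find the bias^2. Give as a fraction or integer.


Total error = bias^2 + variance + irreducible noise. So bias^2 = 117/10 - 2 - 11/5 = 15/2.

15/2


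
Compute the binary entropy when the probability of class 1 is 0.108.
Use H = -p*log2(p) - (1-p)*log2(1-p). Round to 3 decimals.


H = -0.108*log2(0.108) - 0.892*log2(0.892) = 0.494.

0.494


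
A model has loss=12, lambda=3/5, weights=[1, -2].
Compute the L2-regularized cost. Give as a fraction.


L2 sq norm = sum(w^2) = 5. J = 12 + 3/5 * 5 = 15.

15


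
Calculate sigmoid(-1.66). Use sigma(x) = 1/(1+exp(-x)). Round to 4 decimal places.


sigma(-1.66) = 1/(1+e^(1.66)) = 1/(1+5.259311) = 1/6.259311 = 0.1598.

0.1598


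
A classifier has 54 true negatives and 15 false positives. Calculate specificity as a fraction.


Specificity = TN / (TN + FP) = 54 / 69 = 18/23.

18/23


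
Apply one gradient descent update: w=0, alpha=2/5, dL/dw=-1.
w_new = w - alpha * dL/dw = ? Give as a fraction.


w_new = 0 - 2/5 * -1 = 0 - -2/5 = 2/5.

2/5


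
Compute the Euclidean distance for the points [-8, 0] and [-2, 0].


d = sqrt(sum of squared differences). (-8--2)^2=36, (0-0)^2=0. Sum = 36.

6


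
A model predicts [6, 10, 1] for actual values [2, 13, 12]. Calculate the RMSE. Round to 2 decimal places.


MSE = 48.6667. RMSE = sqrt(48.6667) = 6.98.

6.98


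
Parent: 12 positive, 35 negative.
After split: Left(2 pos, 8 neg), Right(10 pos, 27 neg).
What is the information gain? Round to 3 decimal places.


H(parent) = 0.8196. H(left) = 0.7219, H(right) = 0.8419. Weighted = (10/47)*0.7219 + (37/47)*0.8419 = 0.8164. IG = 0.8196 - 0.8164 = 0.0032, which rounds to 0.003.

0.003


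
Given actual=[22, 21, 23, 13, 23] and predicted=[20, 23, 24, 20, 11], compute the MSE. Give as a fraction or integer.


MSE = (1/5) * ((22-20)^2=4 + (21-23)^2=4 + (23-24)^2=1 + (13-20)^2=49 + (23-11)^2=144). Sum = 202. MSE = 202/5.

202/5


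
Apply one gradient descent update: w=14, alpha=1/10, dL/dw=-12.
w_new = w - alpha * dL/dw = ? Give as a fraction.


w_new = 14 - 1/10 * -12 = 14 - -6/5 = 76/5.

76/5


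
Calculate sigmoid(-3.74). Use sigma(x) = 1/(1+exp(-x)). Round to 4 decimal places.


sigma(-3.74) = 1/(1+e^(3.74)) = 1/(1+42.097990) = 1/43.097990 = 0.0232.

0.0232


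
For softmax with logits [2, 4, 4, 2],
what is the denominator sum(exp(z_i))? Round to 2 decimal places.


Denom = e^2=7.3891 + e^4=54.5982 + e^4=54.5982 + e^2=7.3891. Sum = 123.9746, which rounds to 123.97.

123.97


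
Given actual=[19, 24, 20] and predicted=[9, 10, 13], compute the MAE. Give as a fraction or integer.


MAE = (1/3) * (|19-9|=10 + |24-10|=14 + |20-13|=7). Sum = 31. MAE = 31/3.

31/3


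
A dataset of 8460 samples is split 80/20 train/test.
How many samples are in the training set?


Test set = 8460 * 20% = 1692. Training set = 8460 - 1692 = 6768.

6768


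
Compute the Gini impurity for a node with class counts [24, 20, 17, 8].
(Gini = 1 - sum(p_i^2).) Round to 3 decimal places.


Total = 69. Proportions: 24/69, 20/69, 17/69, 8/69. sum(p_i^2) = 0.2791. Gini = 1 - 0.2791 = 0.7209, which rounds to 0.721.

0.721


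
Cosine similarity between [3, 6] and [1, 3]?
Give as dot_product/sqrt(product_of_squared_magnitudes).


dot = 21. |a|^2 = 45, |b|^2 = 10. cos = 21/sqrt(450).

21/sqrt(450)


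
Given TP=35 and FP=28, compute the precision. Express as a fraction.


Precision = TP / (TP + FP) = 35 / 63 = 5/9.

5/9


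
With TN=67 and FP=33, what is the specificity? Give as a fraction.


Specificity = TN / (TN + FP) = 67 / 100 = 67/100.

67/100


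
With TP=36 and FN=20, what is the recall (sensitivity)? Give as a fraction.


Recall = TP / (TP + FN) = 36 / 56 = 9/14.

9/14


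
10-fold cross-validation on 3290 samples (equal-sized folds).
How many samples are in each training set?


Each validation fold has 3290/10 = 329 samples. Training set = 3290 - 329 = 2961.

2961


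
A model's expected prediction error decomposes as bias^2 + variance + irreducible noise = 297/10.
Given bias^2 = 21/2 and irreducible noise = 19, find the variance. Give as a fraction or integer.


Total error = bias^2 + variance + irreducible noise. So variance = 297/10 - 21/2 - 19 = 1/5.

1/5


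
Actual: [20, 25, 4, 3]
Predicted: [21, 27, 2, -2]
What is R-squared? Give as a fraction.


Mean(y) = 13. SS_res = 34. SS_tot = 374. R^2 = 1 - 34/(374) = 10/11.

10/11


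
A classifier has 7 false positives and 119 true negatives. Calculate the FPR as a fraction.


FPR = FP / (FP + TN) = 7 / 126 = 1/18.

1/18


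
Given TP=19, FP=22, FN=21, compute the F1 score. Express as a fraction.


Precision = 19/41 = 19/41. Recall = 19/40 = 19/40. F1 = 2*P*R/(P+R) = 38/81.

38/81


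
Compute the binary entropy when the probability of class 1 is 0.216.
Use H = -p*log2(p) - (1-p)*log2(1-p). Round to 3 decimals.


H = -0.216*log2(0.216) - 0.784*log2(0.784) = 0.753.

0.753


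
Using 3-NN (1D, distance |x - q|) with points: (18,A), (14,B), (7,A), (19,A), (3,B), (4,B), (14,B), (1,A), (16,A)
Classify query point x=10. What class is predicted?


Distances: |18-10|=8, |14-10|=4, |7-10|=3, |19-10|=9, |3-10|=7, |4-10|=6, |14-10|=4, |1-10|=9, |16-10|=6. 3 nearest: (7,A), (14,B), (14,B). Counts: {'A': 1, 'B': 2}. Majority class: B.

B


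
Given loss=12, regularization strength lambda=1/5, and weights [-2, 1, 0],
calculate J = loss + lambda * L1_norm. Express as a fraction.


L1 norm = sum(|w|) = 3. J = 12 + 1/5 * 3 = 63/5.

63/5


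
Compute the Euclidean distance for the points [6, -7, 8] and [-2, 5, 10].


d = sqrt(sum of squared differences). (6--2)^2=64, (-7-5)^2=144, (8-10)^2=4. Sum = 212.

sqrt(212)


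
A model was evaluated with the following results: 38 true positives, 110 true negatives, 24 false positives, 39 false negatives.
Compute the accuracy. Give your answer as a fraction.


Accuracy = (TP + TN) / (TP + TN + FP + FN) = (38 + 110) / 211 = 148/211.

148/211


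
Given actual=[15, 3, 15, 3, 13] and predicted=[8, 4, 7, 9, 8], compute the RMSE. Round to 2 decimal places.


MSE = 35.0000. RMSE = sqrt(35.0000) = 5.92.

5.92


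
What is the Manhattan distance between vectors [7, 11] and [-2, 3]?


d = sum of absolute differences: |7--2|=9 + |11-3|=8 = 17.

17


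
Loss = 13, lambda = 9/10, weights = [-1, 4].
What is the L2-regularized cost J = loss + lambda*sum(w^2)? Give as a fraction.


L2 sq norm = sum(w^2) = 17. J = 13 + 9/10 * 17 = 283/10.

283/10


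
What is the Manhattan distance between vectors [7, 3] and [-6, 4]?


d = sum of absolute differences: |7--6|=13 + |3-4|=1 = 14.

14


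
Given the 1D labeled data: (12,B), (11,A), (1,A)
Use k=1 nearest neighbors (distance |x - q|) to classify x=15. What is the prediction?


Distances: |12-15|=3, |11-15|=4, |1-15|=14. 1 nearest: (12,B). Counts: {'B': 1}. Majority class: B.

B


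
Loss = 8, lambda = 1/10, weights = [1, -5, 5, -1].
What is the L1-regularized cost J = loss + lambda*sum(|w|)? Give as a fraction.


L1 norm = sum(|w|) = 12. J = 8 + 1/10 * 12 = 46/5.

46/5


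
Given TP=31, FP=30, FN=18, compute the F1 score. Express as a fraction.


Precision = 31/61 = 31/61. Recall = 31/49 = 31/49. F1 = 2*P*R/(P+R) = 31/55.

31/55


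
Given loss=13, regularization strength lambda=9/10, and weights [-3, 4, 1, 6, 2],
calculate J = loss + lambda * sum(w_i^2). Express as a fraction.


L2 sq norm = sum(w^2) = 66. J = 13 + 9/10 * 66 = 362/5.

362/5


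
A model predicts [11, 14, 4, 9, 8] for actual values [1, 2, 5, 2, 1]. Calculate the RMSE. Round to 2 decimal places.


MSE = 68.6000. RMSE = sqrt(68.6000) = 8.28.

8.28


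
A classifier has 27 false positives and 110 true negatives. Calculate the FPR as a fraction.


FPR = FP / (FP + TN) = 27 / 137 = 27/137.

27/137


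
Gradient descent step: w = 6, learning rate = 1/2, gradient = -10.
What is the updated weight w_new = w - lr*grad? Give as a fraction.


w_new = 6 - 1/2 * -10 = 6 - -5 = 11.

11


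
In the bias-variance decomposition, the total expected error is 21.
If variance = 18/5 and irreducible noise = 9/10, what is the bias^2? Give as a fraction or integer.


Total error = bias^2 + variance + irreducible noise. So bias^2 = 21 - 18/5 - 9/10 = 33/2.

33/2


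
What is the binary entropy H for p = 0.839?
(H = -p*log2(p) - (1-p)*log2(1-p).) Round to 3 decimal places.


H = -0.839*log2(0.839) - 0.161*log2(0.161) = 0.637.

0.637


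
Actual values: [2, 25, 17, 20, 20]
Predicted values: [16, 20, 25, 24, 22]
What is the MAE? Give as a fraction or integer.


MAE = (1/5) * (|2-16|=14 + |25-20|=5 + |17-25|=8 + |20-24|=4 + |20-22|=2). Sum = 33. MAE = 33/5.

33/5


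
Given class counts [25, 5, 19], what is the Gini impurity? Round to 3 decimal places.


Total = 49. Proportions: 25/49, 5/49, 19/49. sum(p_i^2) = 0.4211. Gini = 1 - 0.4211 = 0.5789, which rounds to 0.579.

0.579


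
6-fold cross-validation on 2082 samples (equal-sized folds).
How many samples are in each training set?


Each validation fold has 2082/6 = 347 samples. Training set = 2082 - 347 = 1735.

1735


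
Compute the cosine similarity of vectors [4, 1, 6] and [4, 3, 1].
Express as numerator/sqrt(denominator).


dot = 25. |a|^2 = 53, |b|^2 = 26. cos = 25/sqrt(1378).

25/sqrt(1378)


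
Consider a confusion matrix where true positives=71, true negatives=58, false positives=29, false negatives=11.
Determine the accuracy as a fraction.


Accuracy = (TP + TN) / (TP + TN + FP + FN) = (71 + 58) / 169 = 129/169.

129/169


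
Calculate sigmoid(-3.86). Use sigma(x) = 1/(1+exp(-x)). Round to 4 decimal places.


sigma(-3.86) = 1/(1+e^(3.86)) = 1/(1+47.465351) = 1/48.465351 = 0.0206.

0.0206


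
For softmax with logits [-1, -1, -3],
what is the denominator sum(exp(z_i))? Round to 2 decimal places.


Denom = e^-1=0.3679 + e^-1=0.3679 + e^-3=0.0498. Sum = 0.7856, which rounds to 0.79.

0.79


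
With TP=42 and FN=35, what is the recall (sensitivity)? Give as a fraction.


Recall = TP / (TP + FN) = 42 / 77 = 6/11.

6/11


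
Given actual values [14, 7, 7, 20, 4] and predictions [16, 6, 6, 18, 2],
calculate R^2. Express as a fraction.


Mean(y) = 52/5. SS_res = 14. SS_tot = 846/5. R^2 = 1 - 14/(846/5) = 388/423.

388/423


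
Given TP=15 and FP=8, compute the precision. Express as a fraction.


Precision = TP / (TP + FP) = 15 / 23 = 15/23.

15/23


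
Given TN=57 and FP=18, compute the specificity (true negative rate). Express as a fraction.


Specificity = TN / (TN + FP) = 57 / 75 = 19/25.

19/25


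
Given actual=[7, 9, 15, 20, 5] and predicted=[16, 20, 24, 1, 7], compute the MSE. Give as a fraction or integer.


MSE = (1/5) * ((7-16)^2=81 + (9-20)^2=121 + (15-24)^2=81 + (20-1)^2=361 + (5-7)^2=4). Sum = 648. MSE = 648/5.

648/5


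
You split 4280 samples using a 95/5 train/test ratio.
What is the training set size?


Test set = 4280 * 5% = 214. Training set = 4280 - 214 = 4066.

4066


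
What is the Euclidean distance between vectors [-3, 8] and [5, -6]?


d = sqrt(sum of squared differences). (-3-5)^2=64, (8--6)^2=196. Sum = 260.

sqrt(260)


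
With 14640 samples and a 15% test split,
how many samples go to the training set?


Test set = 14640 * 15% = 2196. Training set = 14640 - 2196 = 12444.

12444


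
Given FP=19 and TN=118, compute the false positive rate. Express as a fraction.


FPR = FP / (FP + TN) = 19 / 137 = 19/137.

19/137


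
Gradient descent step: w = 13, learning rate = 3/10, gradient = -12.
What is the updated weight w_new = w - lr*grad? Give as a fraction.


w_new = 13 - 3/10 * -12 = 13 - -18/5 = 83/5.

83/5


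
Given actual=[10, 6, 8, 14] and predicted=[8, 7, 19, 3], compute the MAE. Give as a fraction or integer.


MAE = (1/4) * (|10-8|=2 + |6-7|=1 + |8-19|=11 + |14-3|=11). Sum = 25. MAE = 25/4.

25/4


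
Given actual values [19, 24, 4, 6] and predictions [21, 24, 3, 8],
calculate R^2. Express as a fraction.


Mean(y) = 53/4. SS_res = 9. SS_tot = 1147/4. R^2 = 1 - 9/(1147/4) = 1111/1147.

1111/1147


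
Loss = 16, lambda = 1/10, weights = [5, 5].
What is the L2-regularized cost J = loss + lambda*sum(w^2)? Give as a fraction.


L2 sq norm = sum(w^2) = 50. J = 16 + 1/10 * 50 = 21.

21


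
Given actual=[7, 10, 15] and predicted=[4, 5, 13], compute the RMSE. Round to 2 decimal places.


MSE = 12.6667. RMSE = sqrt(12.6667) = 3.56.

3.56


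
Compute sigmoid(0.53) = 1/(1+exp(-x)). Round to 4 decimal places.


sigma(0.53) = 1/(1+e^(-0.53)) = 1/(1+0.588605) = 1/1.588605 = 0.6295.

0.6295


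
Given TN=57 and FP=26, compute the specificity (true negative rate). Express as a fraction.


Specificity = TN / (TN + FP) = 57 / 83 = 57/83.

57/83


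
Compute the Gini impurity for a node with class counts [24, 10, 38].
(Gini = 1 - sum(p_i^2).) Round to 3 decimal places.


Total = 72. Proportions: 24/72, 10/72, 38/72. sum(p_i^2) = 0.4090. Gini = 1 - 0.4090 = 0.5910, which rounds to 0.591.

0.591


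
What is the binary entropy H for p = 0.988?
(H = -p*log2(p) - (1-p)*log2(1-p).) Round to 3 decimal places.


H = -0.988*log2(0.988) - 0.012*log2(0.012) = 0.094.

0.094


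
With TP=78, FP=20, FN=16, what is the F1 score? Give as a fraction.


Precision = 78/98 = 39/49. Recall = 78/94 = 39/47. F1 = 2*P*R/(P+R) = 13/16.

13/16


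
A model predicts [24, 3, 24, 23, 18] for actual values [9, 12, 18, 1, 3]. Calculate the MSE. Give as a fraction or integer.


MSE = (1/5) * ((9-24)^2=225 + (12-3)^2=81 + (18-24)^2=36 + (1-23)^2=484 + (3-18)^2=225). Sum = 1051. MSE = 1051/5.

1051/5


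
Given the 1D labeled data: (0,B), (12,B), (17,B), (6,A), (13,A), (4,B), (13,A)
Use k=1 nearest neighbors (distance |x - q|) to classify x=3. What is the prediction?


Distances: |0-3|=3, |12-3|=9, |17-3|=14, |6-3|=3, |13-3|=10, |4-3|=1, |13-3|=10. 1 nearest: (4,B). Counts: {'B': 1}. Majority class: B.

B


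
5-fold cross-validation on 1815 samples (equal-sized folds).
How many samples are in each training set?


Each validation fold has 1815/5 = 363 samples. Training set = 1815 - 363 = 1452.

1452


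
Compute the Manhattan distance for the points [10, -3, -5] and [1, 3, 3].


d = sum of absolute differences: |10-1|=9 + |-3-3|=6 + |-5-3|=8 = 23.

23


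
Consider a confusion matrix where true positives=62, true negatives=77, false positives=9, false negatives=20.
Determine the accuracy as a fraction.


Accuracy = (TP + TN) / (TP + TN + FP + FN) = (62 + 77) / 168 = 139/168.

139/168


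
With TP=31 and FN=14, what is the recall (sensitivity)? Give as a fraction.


Recall = TP / (TP + FN) = 31 / 45 = 31/45.

31/45


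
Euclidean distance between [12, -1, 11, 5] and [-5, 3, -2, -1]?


d = sqrt(sum of squared differences). (12--5)^2=289, (-1-3)^2=16, (11--2)^2=169, (5--1)^2=36. Sum = 510.

sqrt(510)


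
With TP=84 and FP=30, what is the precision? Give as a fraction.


Precision = TP / (TP + FP) = 84 / 114 = 14/19.

14/19


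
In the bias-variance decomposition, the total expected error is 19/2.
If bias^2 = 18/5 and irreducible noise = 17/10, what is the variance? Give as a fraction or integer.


Total error = bias^2 + variance + irreducible noise. So variance = 19/2 - 18/5 - 17/10 = 21/5.

21/5


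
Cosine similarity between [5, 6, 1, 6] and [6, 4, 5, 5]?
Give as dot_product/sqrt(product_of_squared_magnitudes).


dot = 89. |a|^2 = 98, |b|^2 = 102. cos = 89/sqrt(9996).

89/sqrt(9996)


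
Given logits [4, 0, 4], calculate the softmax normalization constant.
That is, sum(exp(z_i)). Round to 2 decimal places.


Denom = e^4=54.5982 + e^0=1.0000 + e^4=54.5982. Sum = 110.1964, which rounds to 110.20.

110.20


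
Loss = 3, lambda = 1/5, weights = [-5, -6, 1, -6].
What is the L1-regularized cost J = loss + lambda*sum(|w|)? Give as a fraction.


L1 norm = sum(|w|) = 18. J = 3 + 1/5 * 18 = 33/5.

33/5


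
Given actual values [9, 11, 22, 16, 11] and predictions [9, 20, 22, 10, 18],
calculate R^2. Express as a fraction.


Mean(y) = 69/5. SS_res = 166. SS_tot = 554/5. R^2 = 1 - 166/(554/5) = -138/277.

-138/277


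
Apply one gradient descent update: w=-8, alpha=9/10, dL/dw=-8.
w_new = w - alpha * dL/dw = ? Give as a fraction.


w_new = -8 - 9/10 * -8 = -8 - -36/5 = -4/5.

-4/5


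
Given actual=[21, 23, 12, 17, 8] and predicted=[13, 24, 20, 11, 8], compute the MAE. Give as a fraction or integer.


MAE = (1/5) * (|21-13|=8 + |23-24|=1 + |12-20|=8 + |17-11|=6 + |8-8|=0). Sum = 23. MAE = 23/5.

23/5


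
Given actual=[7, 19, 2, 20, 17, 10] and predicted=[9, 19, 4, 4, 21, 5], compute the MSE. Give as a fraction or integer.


MSE = (1/6) * ((7-9)^2=4 + (19-19)^2=0 + (2-4)^2=4 + (20-4)^2=256 + (17-21)^2=16 + (10-5)^2=25). Sum = 305. MSE = 305/6.

305/6


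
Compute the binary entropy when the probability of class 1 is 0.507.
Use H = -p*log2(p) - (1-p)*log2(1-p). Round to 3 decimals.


H = -0.507*log2(0.507) - 0.493*log2(0.493) = 1.000.

1.000


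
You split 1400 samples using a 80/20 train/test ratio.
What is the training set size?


Test set = 1400 * 20% = 280. Training set = 1400 - 280 = 1120.

1120


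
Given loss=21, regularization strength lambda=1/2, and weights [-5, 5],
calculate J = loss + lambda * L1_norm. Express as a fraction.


L1 norm = sum(|w|) = 10. J = 21 + 1/2 * 10 = 26.

26


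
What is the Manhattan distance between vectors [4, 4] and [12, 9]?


d = sum of absolute differences: |4-12|=8 + |4-9|=5 = 13.

13


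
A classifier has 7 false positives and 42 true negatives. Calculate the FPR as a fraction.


FPR = FP / (FP + TN) = 7 / 49 = 1/7.

1/7


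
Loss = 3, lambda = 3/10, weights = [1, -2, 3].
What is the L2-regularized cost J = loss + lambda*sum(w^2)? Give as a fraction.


L2 sq norm = sum(w^2) = 14. J = 3 + 3/10 * 14 = 36/5.

36/5


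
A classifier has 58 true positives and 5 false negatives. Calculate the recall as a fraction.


Recall = TP / (TP + FN) = 58 / 63 = 58/63.

58/63


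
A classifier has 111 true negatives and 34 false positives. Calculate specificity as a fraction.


Specificity = TN / (TN + FP) = 111 / 145 = 111/145.

111/145


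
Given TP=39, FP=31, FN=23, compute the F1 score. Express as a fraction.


Precision = 39/70 = 39/70. Recall = 39/62 = 39/62. F1 = 2*P*R/(P+R) = 13/22.

13/22


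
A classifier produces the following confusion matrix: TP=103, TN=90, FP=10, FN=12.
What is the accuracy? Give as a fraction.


Accuracy = (TP + TN) / (TP + TN + FP + FN) = (103 + 90) / 215 = 193/215.

193/215


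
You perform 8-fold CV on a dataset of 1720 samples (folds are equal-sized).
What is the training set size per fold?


Each validation fold has 1720/8 = 215 samples. Training set = 1720 - 215 = 1505.

1505


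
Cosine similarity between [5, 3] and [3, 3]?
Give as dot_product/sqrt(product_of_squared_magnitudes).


dot = 24. |a|^2 = 34, |b|^2 = 18. cos = 24/sqrt(612).

24/sqrt(612)


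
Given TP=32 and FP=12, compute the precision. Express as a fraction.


Precision = TP / (TP + FP) = 32 / 44 = 8/11.

8/11


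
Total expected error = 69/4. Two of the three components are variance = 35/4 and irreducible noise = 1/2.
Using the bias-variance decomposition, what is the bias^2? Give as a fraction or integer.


Total error = bias^2 + variance + irreducible noise. So bias^2 = 69/4 - 35/4 - 1/2 = 8.

8


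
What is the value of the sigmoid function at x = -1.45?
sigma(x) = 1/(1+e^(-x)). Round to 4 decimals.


sigma(-1.45) = 1/(1+e^(1.45)) = 1/(1+4.263115) = 1/5.263115 = 0.1900.

0.1900


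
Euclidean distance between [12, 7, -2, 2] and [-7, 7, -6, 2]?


d = sqrt(sum of squared differences). (12--7)^2=361, (7-7)^2=0, (-2--6)^2=16, (2-2)^2=0. Sum = 377.

sqrt(377)


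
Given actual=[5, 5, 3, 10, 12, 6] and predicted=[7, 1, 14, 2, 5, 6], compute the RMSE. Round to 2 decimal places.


MSE = 42.3333. RMSE = sqrt(42.3333) = 6.51.

6.51


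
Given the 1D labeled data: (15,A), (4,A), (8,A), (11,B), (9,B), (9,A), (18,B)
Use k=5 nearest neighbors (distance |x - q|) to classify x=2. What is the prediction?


Distances: |15-2|=13, |4-2|=2, |8-2|=6, |11-2|=9, |9-2|=7, |9-2|=7, |18-2|=16. 5 nearest: (4,A), (8,A), (9,A), (9,B), (11,B). Counts: {'A': 3, 'B': 2}. Majority class: A.

A


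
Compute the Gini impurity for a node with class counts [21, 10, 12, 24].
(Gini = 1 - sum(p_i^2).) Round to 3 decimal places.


Total = 67. Proportions: 21/67, 10/67, 12/67, 24/67. sum(p_i^2) = 0.2809. Gini = 1 - 0.2809 = 0.7191, which rounds to 0.719.

0.719


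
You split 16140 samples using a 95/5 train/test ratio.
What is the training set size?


Test set = 16140 * 5% = 807. Training set = 16140 - 807 = 15333.

15333


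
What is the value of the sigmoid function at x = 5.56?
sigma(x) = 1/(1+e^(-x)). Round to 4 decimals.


sigma(5.56) = 1/(1+e^(-5.56)) = 1/(1+0.003849) = 1/1.003849 = 0.9962.

0.9962


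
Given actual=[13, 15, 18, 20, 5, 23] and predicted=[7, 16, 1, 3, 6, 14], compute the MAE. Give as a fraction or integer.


MAE = (1/6) * (|13-7|=6 + |15-16|=1 + |18-1|=17 + |20-3|=17 + |5-6|=1 + |23-14|=9). Sum = 51. MAE = 17/2.

17/2


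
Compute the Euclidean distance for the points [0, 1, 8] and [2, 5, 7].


d = sqrt(sum of squared differences). (0-2)^2=4, (1-5)^2=16, (8-7)^2=1. Sum = 21.

sqrt(21)


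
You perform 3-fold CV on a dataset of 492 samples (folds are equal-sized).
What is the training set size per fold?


Each validation fold has 492/3 = 164 samples. Training set = 492 - 164 = 328.

328


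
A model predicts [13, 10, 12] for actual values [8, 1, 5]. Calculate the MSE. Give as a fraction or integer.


MSE = (1/3) * ((8-13)^2=25 + (1-10)^2=81 + (5-12)^2=49). Sum = 155. MSE = 155/3.

155/3


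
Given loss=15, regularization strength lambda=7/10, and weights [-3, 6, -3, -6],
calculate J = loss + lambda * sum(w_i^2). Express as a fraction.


L2 sq norm = sum(w^2) = 90. J = 15 + 7/10 * 90 = 78.

78


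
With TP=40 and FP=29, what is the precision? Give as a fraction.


Precision = TP / (TP + FP) = 40 / 69 = 40/69.

40/69


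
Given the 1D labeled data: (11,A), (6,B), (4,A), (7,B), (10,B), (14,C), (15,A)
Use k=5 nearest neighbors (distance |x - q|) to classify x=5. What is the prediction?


Distances: |11-5|=6, |6-5|=1, |4-5|=1, |7-5|=2, |10-5|=5, |14-5|=9, |15-5|=10. 5 nearest: (4,A), (6,B), (7,B), (10,B), (11,A). Counts: {'A': 2, 'B': 3}. Majority class: B.

B


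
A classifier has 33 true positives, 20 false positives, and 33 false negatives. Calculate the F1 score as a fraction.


Precision = 33/53 = 33/53. Recall = 33/66 = 1/2. F1 = 2*P*R/(P+R) = 66/119.

66/119


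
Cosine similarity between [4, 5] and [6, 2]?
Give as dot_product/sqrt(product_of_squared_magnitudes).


dot = 34. |a|^2 = 41, |b|^2 = 40. cos = 34/sqrt(1640).

34/sqrt(1640)


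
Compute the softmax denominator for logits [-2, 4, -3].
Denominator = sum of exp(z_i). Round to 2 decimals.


Denom = e^-2=0.1353 + e^4=54.5982 + e^-3=0.0498. Sum = 54.7833, which rounds to 54.78.

54.78


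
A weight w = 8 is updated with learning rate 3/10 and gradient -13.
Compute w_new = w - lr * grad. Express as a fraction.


w_new = 8 - 3/10 * -13 = 8 - -39/10 = 119/10.

119/10


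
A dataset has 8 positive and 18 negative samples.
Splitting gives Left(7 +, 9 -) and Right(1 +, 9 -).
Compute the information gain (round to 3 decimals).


H(parent) = 0.8905. H(left) = 0.9887, H(right) = 0.4690. Weighted = (16/26)*0.9887 + (10/26)*0.4690 = 0.7888. IG = 0.8905 - 0.7888 = 0.1017, which rounds to 0.102.

0.102


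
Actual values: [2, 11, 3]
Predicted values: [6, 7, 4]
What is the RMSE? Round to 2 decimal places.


MSE = 11.0000. RMSE = sqrt(11.0000) = 3.32.

3.32


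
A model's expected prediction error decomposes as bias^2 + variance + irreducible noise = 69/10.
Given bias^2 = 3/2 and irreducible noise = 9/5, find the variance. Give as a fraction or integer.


Total error = bias^2 + variance + irreducible noise. So variance = 69/10 - 3/2 - 9/5 = 18/5.

18/5


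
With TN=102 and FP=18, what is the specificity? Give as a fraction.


Specificity = TN / (TN + FP) = 102 / 120 = 17/20.

17/20


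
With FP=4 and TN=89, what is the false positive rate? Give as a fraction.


FPR = FP / (FP + TN) = 4 / 93 = 4/93.

4/93


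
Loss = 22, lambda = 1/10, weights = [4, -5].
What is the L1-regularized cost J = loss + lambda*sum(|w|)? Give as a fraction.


L1 norm = sum(|w|) = 9. J = 22 + 1/10 * 9 = 229/10.

229/10


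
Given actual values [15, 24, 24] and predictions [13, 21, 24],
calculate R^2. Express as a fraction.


Mean(y) = 21. SS_res = 13. SS_tot = 54. R^2 = 1 - 13/(54) = 41/54.

41/54


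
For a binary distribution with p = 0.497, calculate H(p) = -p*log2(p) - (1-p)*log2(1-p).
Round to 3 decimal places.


H = -0.497*log2(0.497) - 0.503*log2(0.503) = 1.000.

1.000


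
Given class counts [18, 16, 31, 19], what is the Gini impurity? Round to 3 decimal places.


Total = 84. Proportions: 18/84, 16/84, 31/84, 19/84. sum(p_i^2) = 0.2696. Gini = 1 - 0.2696 = 0.7304, which rounds to 0.730.

0.730


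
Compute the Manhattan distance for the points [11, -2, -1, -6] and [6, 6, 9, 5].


d = sum of absolute differences: |11-6|=5 + |-2-6|=8 + |-1-9|=10 + |-6-5|=11 = 34.

34


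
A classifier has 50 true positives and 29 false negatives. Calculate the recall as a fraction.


Recall = TP / (TP + FN) = 50 / 79 = 50/79.

50/79


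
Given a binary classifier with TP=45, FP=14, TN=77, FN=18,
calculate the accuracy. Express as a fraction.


Accuracy = (TP + TN) / (TP + TN + FP + FN) = (45 + 77) / 154 = 61/77.

61/77


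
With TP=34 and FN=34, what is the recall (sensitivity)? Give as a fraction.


Recall = TP / (TP + FN) = 34 / 68 = 1/2.

1/2


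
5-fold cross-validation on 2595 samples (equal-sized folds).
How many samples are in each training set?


Each validation fold has 2595/5 = 519 samples. Training set = 2595 - 519 = 2076.

2076


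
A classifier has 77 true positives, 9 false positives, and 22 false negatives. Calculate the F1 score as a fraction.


Precision = 77/86 = 77/86. Recall = 77/99 = 7/9. F1 = 2*P*R/(P+R) = 154/185.

154/185


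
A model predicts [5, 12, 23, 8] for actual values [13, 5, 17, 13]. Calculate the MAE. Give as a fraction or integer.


MAE = (1/4) * (|13-5|=8 + |5-12|=7 + |17-23|=6 + |13-8|=5). Sum = 26. MAE = 13/2.

13/2


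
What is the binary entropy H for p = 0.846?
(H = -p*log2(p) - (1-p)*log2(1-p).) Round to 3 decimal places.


H = -0.846*log2(0.846) - 0.154*log2(0.154) = 0.620.

0.620


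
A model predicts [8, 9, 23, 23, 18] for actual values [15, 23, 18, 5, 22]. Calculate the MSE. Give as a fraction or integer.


MSE = (1/5) * ((15-8)^2=49 + (23-9)^2=196 + (18-23)^2=25 + (5-23)^2=324 + (22-18)^2=16). Sum = 610. MSE = 122.

122


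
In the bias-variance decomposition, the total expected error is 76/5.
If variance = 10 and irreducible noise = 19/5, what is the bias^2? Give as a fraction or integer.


Total error = bias^2 + variance + irreducible noise. So bias^2 = 76/5 - 10 - 19/5 = 7/5.

7/5


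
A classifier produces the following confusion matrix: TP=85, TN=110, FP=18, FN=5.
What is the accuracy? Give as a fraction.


Accuracy = (TP + TN) / (TP + TN + FP + FN) = (85 + 110) / 218 = 195/218.

195/218


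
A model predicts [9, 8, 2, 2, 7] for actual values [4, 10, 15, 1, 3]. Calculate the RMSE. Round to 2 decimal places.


MSE = 43.0000. RMSE = sqrt(43.0000) = 6.56.

6.56


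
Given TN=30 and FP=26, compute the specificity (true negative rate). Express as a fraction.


Specificity = TN / (TN + FP) = 30 / 56 = 15/28.

15/28


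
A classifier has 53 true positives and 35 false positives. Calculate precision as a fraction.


Precision = TP / (TP + FP) = 53 / 88 = 53/88.

53/88


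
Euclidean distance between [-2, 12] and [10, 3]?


d = sqrt(sum of squared differences). (-2-10)^2=144, (12-3)^2=81. Sum = 225.

15


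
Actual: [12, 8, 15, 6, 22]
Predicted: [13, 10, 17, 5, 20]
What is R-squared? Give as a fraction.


Mean(y) = 63/5. SS_res = 14. SS_tot = 796/5. R^2 = 1 - 14/(796/5) = 363/398.

363/398


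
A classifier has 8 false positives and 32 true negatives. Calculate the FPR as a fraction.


FPR = FP / (FP + TN) = 8 / 40 = 1/5.

1/5


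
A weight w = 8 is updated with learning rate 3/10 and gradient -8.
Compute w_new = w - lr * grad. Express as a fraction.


w_new = 8 - 3/10 * -8 = 8 - -12/5 = 52/5.

52/5


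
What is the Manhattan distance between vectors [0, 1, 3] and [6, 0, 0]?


d = sum of absolute differences: |0-6|=6 + |1-0|=1 + |3-0|=3 = 10.

10


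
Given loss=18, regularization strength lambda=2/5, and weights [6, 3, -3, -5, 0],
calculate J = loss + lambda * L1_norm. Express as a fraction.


L1 norm = sum(|w|) = 17. J = 18 + 2/5 * 17 = 124/5.

124/5


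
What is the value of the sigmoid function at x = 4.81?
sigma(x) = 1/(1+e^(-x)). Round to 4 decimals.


sigma(4.81) = 1/(1+e^(-4.81)) = 1/(1+0.008148) = 1/1.008148 = 0.9919.

0.9919


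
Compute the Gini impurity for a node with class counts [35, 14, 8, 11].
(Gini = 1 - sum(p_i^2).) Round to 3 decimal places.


Total = 68. Proportions: 35/68, 14/68, 8/68, 11/68. sum(p_i^2) = 0.3473. Gini = 1 - 0.3473 = 0.6527, which rounds to 0.653.

0.653


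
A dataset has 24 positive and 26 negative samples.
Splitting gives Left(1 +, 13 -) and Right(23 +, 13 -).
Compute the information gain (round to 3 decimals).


H(parent) = 0.9988. H(left) = 0.3712, H(right) = 0.9436. Weighted = (14/50)*0.3712 + (36/50)*0.9436 = 0.7833. IG = 0.9988 - 0.7833 = 0.2155, which rounds to 0.216.

0.216


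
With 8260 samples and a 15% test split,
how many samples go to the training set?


Test set = 8260 * 15% = 1239. Training set = 8260 - 1239 = 7021.

7021


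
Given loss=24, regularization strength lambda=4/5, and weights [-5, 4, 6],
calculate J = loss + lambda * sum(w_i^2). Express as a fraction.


L2 sq norm = sum(w^2) = 77. J = 24 + 4/5 * 77 = 428/5.

428/5


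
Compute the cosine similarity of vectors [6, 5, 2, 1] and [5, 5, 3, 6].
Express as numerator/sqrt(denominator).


dot = 67. |a|^2 = 66, |b|^2 = 95. cos = 67/sqrt(6270).

67/sqrt(6270)


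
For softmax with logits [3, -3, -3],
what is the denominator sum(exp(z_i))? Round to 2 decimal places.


Denom = e^3=20.0855 + e^-3=0.0498 + e^-3=0.0498. Sum = 20.1851, which rounds to 20.19.

20.19


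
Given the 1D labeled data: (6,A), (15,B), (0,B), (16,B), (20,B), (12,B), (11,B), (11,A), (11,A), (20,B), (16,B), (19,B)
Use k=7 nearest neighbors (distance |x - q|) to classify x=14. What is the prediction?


Distances: |6-14|=8, |15-14|=1, |0-14|=14, |16-14|=2, |20-14|=6, |12-14|=2, |11-14|=3, |11-14|=3, |11-14|=3, |20-14|=6, |16-14|=2, |19-14|=5. 7 nearest: (15,B), (16,B), (12,B), (16,B), (11,A), (11,A), (11,B). Counts: {'B': 5, 'A': 2}. Majority class: B.

B


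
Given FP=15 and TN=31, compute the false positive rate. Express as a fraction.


FPR = FP / (FP + TN) = 15 / 46 = 15/46.

15/46


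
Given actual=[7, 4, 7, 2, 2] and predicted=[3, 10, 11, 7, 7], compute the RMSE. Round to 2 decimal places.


MSE = 23.6000. RMSE = sqrt(23.6000) = 4.86.

4.86


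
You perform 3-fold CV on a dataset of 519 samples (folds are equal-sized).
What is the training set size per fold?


Each validation fold has 519/3 = 173 samples. Training set = 519 - 173 = 346.

346


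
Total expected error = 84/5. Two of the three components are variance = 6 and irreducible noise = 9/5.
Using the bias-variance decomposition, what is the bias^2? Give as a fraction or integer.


Total error = bias^2 + variance + irreducible noise. So bias^2 = 84/5 - 6 - 9/5 = 9.

9


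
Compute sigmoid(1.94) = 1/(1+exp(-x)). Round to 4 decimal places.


sigma(1.94) = 1/(1+e^(-1.94)) = 1/(1+0.143704) = 1/1.143704 = 0.8744.

0.8744


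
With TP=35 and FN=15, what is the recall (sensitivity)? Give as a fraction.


Recall = TP / (TP + FN) = 35 / 50 = 7/10.

7/10


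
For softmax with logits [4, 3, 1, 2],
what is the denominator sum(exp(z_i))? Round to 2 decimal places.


Denom = e^4=54.5982 + e^3=20.0855 + e^1=2.7183 + e^2=7.3891. Sum = 84.7911, which rounds to 84.79.

84.79


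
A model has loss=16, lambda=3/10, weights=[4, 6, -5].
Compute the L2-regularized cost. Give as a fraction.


L2 sq norm = sum(w^2) = 77. J = 16 + 3/10 * 77 = 391/10.

391/10


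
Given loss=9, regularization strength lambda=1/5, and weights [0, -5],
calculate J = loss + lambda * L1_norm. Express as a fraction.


L1 norm = sum(|w|) = 5. J = 9 + 1/5 * 5 = 10.

10


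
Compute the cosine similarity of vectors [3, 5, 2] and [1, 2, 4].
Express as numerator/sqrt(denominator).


dot = 21. |a|^2 = 38, |b|^2 = 21. cos = 21/sqrt(798).

21/sqrt(798)


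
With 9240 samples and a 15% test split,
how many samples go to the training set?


Test set = 9240 * 15% = 1386. Training set = 9240 - 1386 = 7854.

7854


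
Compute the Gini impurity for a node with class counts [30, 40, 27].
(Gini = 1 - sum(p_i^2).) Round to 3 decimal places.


Total = 97. Proportions: 30/97, 40/97, 27/97. sum(p_i^2) = 0.3432. Gini = 1 - 0.3432 = 0.6568, which rounds to 0.657.

0.657


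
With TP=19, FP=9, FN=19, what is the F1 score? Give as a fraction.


Precision = 19/28 = 19/28. Recall = 19/38 = 1/2. F1 = 2*P*R/(P+R) = 19/33.

19/33


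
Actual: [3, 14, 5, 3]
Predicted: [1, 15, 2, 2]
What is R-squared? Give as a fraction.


Mean(y) = 25/4. SS_res = 15. SS_tot = 331/4. R^2 = 1 - 15/(331/4) = 271/331.

271/331


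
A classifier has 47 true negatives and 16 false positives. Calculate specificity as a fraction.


Specificity = TN / (TN + FP) = 47 / 63 = 47/63.

47/63


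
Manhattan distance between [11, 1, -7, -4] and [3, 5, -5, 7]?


d = sum of absolute differences: |11-3|=8 + |1-5|=4 + |-7--5|=2 + |-4-7|=11 = 25.

25


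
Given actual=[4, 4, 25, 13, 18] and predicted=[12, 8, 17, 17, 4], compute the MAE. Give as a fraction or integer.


MAE = (1/5) * (|4-12|=8 + |4-8|=4 + |25-17|=8 + |13-17|=4 + |18-4|=14). Sum = 38. MAE = 38/5.

38/5


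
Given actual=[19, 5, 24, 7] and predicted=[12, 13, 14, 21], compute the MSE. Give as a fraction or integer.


MSE = (1/4) * ((19-12)^2=49 + (5-13)^2=64 + (24-14)^2=100 + (7-21)^2=196). Sum = 409. MSE = 409/4.

409/4


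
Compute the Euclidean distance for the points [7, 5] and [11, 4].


d = sqrt(sum of squared differences). (7-11)^2=16, (5-4)^2=1. Sum = 17.

sqrt(17)


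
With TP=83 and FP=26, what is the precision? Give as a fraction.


Precision = TP / (TP + FP) = 83 / 109 = 83/109.

83/109


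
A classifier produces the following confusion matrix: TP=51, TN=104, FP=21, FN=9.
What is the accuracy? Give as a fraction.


Accuracy = (TP + TN) / (TP + TN + FP + FN) = (51 + 104) / 185 = 31/37.

31/37


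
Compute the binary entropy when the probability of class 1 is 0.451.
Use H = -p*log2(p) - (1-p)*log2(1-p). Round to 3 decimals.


H = -0.451*log2(0.451) - 0.549*log2(0.549) = 0.993.

0.993


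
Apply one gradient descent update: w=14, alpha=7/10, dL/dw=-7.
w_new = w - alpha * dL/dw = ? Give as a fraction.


w_new = 14 - 7/10 * -7 = 14 - -49/10 = 189/10.

189/10


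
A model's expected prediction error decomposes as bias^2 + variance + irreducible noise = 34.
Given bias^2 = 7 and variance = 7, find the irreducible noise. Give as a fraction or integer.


Total error = bias^2 + variance + irreducible noise. So irreducible noise = 34 - 7 - 7 = 20.

20


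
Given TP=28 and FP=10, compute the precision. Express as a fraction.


Precision = TP / (TP + FP) = 28 / 38 = 14/19.

14/19
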